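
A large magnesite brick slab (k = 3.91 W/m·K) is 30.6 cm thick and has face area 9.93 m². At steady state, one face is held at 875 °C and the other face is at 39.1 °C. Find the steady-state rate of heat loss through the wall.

Q = kA·ΔT/L = 3.91 × 9.93 × |875 °C − 39.1 °C| / 0.306 = 1.06×10^5 W

Q = 106 kW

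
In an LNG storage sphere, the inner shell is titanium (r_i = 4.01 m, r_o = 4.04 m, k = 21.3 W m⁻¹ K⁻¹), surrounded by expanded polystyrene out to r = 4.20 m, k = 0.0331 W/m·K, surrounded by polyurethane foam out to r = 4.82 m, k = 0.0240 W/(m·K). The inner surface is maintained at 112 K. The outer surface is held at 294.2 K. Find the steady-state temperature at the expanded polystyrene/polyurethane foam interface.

T = 145 K

Resistance network (inner→outer):
  R_titanium = (1/4.01 − 1/4.04)/(4πk) = 0.001852/(4π·21.3) = 6.918×10^-6 K/W
  R_expanded polystyrene = (1/4.04 − 1/4.20)/(4πk) = 0.009430/(4π·0.0331) = 0.02267 K/W
  R_polyurethane foam = (1/4.20 − 1/4.82)/(4πk) = 0.03063/(4π·0.0240) = 0.1015 K/W
ΣR = 6.918×10^-6 + 0.02267 + 0.1015 = 0.1242 K/W
Q = ΔT/ΣR = (112 K − 294.2 K)/0.1242 = -1467 W
From the inner boundary to the expanded polystyrene/polyurethane foam interface, ΣR_partial = 0.02268 K/W.
T_interface = T_in − Q·ΣR_partial = 112 K − (-1467)(0.02268) = 145 K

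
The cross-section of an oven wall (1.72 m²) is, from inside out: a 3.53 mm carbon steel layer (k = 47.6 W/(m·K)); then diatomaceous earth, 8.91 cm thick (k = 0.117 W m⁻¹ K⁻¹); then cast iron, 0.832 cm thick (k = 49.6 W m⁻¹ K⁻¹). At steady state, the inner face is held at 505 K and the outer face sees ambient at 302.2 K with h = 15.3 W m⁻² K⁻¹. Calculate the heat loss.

Series thermal resistances, inner to outer:
  R_carbon steel = L/(kA) = 0.00353/(47.6·1.72) = 4.312×10^-5 K/W
  R_diatomaceous earth = L/(kA) = 0.0891/(0.117·1.72) = 0.4428 K/W
  R_cast iron = L/(kA) = 0.00832/(49.6·1.72) = 9.752×10^-5 K/W
  R_conv,out = 1/(hA) = 1/(15.3·1.72) = 0.03800 K/W
ΣR = 4.312×10^-5 + 0.4428 + 9.752×10^-5 + 0.03800 = 0.4809 K/W
Q = ΔT/ΣR = (505 K − 302.2 K)/0.4809 = 422 W

Q = 422 W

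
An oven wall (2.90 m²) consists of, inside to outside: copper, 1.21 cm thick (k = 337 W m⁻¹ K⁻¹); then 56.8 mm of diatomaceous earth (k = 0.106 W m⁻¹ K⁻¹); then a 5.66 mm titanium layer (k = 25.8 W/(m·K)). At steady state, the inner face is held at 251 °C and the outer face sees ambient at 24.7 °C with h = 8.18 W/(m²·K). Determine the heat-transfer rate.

Q = 997 W

Resistance network (inner→outer):
  R_copper = L/(kA) = 0.0121/(337·2.90) = 1.238×10^-5 K/W
  R_diatomaceous earth = L/(kA) = 0.0568/(0.106·2.90) = 0.1848 K/W
  R_titanium = L/(kA) = 0.00566/(25.8·2.90) = 7.565×10^-5 K/W
  R_conv,out = 1/(hA) = 1/(8.18·2.90) = 0.04215 K/W
ΣR = 1.238×10^-5 + 0.1848 + 7.565×10^-5 + 0.04215 = 0.2270 K/W
Q = ΔT/ΣR = (251 °C − 24.7 °C)/0.2270 = 997 W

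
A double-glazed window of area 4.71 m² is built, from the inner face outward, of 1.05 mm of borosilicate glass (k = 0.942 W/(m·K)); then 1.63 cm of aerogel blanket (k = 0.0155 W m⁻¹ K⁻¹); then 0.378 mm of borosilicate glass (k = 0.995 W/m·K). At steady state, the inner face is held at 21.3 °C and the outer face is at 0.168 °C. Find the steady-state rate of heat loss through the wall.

Q = 94.5 W

Series thermal resistances, inner to outer:
  R_borosilicate glass = L/(kA) = 0.00105/(0.942·4.71) = 2.367×10^-4 K/W
  R_aerogel blanket = L/(kA) = 0.0163/(0.0155·4.71) = 0.2233 K/W
  R_borosilicate glass = L/(kA) = 3.78×10^-4/(0.995·4.71) = 8.066×10^-5 K/W
ΣR = 2.367×10^-4 + 0.2233 + 8.066×10^-5 = 0.2236 K/W
Q = ΔT/ΣR = (21.3 °C − 0.168 °C)/0.2236 = 94.5 W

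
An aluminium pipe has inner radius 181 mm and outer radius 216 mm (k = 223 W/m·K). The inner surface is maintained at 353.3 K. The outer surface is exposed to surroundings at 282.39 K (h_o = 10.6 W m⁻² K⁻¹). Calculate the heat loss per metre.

Q' = 1020 W/m

Treat each layer as a resistance in series:
  R'_aluminium = ln(0.216/0.181)/(2πk) = 0.1768/(2π·223) = 1.262×10^-4 m·K/W
  R'_conv,out = 1/(2πr h) = 1/(2π·0.216·10.6) = 0.06951 m·K/W
ΣR = 1.262×10^-4 + 0.06951 = 0.06964 m·K/W
Q' = ΔT/ΣR = (353.3 K − 282.39 K)/0.06964 = 1020 W/m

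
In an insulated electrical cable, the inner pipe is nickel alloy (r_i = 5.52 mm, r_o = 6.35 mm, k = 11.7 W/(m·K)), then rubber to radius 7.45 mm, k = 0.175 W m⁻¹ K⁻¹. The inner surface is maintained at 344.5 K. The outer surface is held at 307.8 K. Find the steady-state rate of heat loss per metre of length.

Treat each layer as a resistance in series:
  R'_nickel alloy = ln(0.00635/0.00552)/(2πk) = 0.1401/(2π·11.7) = 0.001905 m·K/W
  R'_rubber = ln(0.00745/0.00635)/(2πk) = 0.1598/(2π·0.175) = 0.1453 m·K/W
ΣR = 0.001905 + 0.1453 = 0.1472 m·K/W
Q' = ΔT/ΣR = (344.5 K − 307.8 K)/0.1472 = 249 W/m

Q' = 249 W/m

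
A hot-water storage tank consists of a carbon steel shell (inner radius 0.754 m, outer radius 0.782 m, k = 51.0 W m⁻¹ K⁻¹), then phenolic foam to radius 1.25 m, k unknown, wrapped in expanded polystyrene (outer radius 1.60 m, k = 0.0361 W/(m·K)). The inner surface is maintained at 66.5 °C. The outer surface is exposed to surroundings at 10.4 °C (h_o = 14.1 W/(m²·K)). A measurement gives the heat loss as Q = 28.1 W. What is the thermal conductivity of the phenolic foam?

k = 0.0237 W/m·K

ΣR = ΔT/Q = |66.5 − 10.4|/28.1 = 1.996 K/W
Known resistances:
  R_carbon steel = (1/0.754 − 1/0.782)/(4πk) = 0.04749/(4π·51.0) = 7.410×10^-5 K/W
  R_expanded polystyrene = (1/1.25 − 1/1.60)/(4πk) = 0.1750/(4π·0.0361) = 0.3858 K/W
  R_conv,out = 1/(4πr²h) = 1/(4π·1.60²·14.1) = 0.002205 K/W
R_phenolic foam = ΣR − ΣR_known = 1.996 − 0.3881 = 1.608 K/W
(1/r₁−1/r₂)/(4πk) = 1.608 ⇒ k = 0.4788/(4π·1.608) = 0.0237 W/m·K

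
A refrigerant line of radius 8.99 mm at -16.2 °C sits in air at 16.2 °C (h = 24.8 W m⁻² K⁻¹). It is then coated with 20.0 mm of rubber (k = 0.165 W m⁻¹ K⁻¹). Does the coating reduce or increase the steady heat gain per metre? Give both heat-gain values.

reduces: 45.4 → 24.0 W/m

Critical radius for a cylinder: r_cr = k/h = 0.00665 m = 0.665 cm.
Outer radius after coating: r₂ = 0.00899 + 0.0200 = 0.02899 m.
Since r₁ ≥ r_cr, any added insulation reduces the heat gain.
Bare: R = 1/(2πr₁h) = 0.7139 m·K/W; Q = 32.4/0.7139 = 45.4 W/m.
Coated: R = R_cond + R_conv = 1.351 m·K/W; Q = 32.4/1.351 = 24.0 W/m.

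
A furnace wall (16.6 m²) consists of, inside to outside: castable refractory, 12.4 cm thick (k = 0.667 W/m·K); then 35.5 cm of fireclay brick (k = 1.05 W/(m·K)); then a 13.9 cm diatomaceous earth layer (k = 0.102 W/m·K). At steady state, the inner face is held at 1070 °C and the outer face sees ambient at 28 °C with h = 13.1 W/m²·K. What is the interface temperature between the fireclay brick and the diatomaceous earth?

Resistance network (inner→outer):
  R_castable refractory = L/(kA) = 0.124/(0.667·16.6) = 0.01120 K/W
  R_fireclay brick = L/(kA) = 0.355/(1.05·16.6) = 0.02037 K/W
  R_diatomaceous earth = L/(kA) = 0.139/(0.102·16.6) = 0.08209 K/W
  R_conv,out = 1/(hA) = 1/(13.1·16.6) = 0.004599 K/W
ΣR = 0.01120 + 0.02037 + 0.08209 + 0.004599 = 0.1183 K/W
Q = ΔT/ΣR = (1070 °C − 28 °C)/0.1183 = 8808 W
From the inner boundary to the fireclay brick/diatomaceous earth interface, ΣR_partial = 0.03157 K/W.
T_interface = T_in − Q·ΣR_partial = 1070 °C − (8808)(0.03157) = 792 °C

T = 792 °C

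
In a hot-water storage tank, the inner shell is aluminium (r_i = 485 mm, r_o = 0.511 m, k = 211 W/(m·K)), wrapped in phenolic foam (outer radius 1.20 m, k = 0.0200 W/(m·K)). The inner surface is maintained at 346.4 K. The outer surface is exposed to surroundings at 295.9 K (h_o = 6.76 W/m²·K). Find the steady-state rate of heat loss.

Series thermal resistances, inner to outer:
  R_aluminium = (1/0.485 − 1/0.511)/(4πk) = 0.1049/(4π·211) = 3.957×10^-5 K/W
  R_phenolic foam = (1/0.511 − 1/1.20)/(4πk) = 1.124/(4π·0.0200) = 4.471 K/W
  R_conv,out = 1/(4πr²h) = 1/(4π·1.20²·6.76) = 0.008175 K/W
ΣR = 3.957×10^-5 + 4.471 + 0.008175 = 4.479 K/W
Q = ΔT/ΣR = (346.4 K − 295.9 K)/4.479 = 11.3 W

Q = 11.3 W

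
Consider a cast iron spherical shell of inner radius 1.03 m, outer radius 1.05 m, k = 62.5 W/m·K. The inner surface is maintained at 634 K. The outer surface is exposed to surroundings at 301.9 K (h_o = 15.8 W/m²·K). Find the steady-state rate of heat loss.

Q = 72.3 kW

Series thermal resistances, inner to outer:
  R_cast iron = (1/1.03 − 1/1.05)/(4πk) = 0.01849/(4π·62.5) = 2.355×10^-5 K/W
  R_conv,out = 1/(4πr²h) = 1/(4π·1.05²·15.8) = 0.004568 K/W
ΣR = 2.355×10^-5 + 0.004568 = 0.004592 K/W
Q = ΔT/ΣR = (634 K − 301.9 K)/0.004592 = 72300 W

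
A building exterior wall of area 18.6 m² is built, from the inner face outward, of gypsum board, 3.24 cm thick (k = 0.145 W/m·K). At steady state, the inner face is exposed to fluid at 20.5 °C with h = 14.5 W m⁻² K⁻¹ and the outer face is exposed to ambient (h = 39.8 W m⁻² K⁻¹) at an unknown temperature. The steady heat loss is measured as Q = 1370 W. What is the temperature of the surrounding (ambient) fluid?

Series resistances:
  R_conv,in = 1/(hA) = 1/(14.5·18.6) = 0.003708 K/W
  R_gypsum board = L/(kA) = 0.0324/(0.145·18.6) = 0.01201 K/W
  R_conv,out = 1/(hA) = 1/(39.8·18.6) = 0.001351 K/W
ΣR = 0.01707 K/W
ΔT = Q·ΣR = 1370 × 0.01707 = 23.39 K
Heat flows outward, so T_out = T_in − ΔT = 20.5 − 23.39 = -2.89 °C

T_out = -2.89 °C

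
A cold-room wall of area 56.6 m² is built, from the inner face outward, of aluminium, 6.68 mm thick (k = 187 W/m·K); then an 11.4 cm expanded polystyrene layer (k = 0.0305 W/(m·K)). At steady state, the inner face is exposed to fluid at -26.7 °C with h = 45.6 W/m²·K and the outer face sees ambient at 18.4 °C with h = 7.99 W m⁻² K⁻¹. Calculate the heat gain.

Q = 657 W

Treat each layer as a resistance in series:
  R_conv,in = 1/(hA) = 1/(45.6·56.6) = 3.875×10^-4 K/W
  R_aluminium = L/(kA) = 0.00668/(187·56.6) = 6.311×10^-7 K/W
  R_expanded polystyrene = L/(kA) = 0.114/(0.0305·56.6) = 0.06604 K/W
  R_conv,out = 1/(hA) = 1/(7.99·56.6) = 0.002211 K/W
ΣR = 3.875×10^-4 + 6.311×10^-7 + 0.06604 + 0.002211 = 0.06864 K/W
Q = ΔT/ΣR = (-26.7 °C − 18.4 °C)/0.06864 = -657 W
(Negative Q ⇒ heat flows inward; heat gain = 657 W.)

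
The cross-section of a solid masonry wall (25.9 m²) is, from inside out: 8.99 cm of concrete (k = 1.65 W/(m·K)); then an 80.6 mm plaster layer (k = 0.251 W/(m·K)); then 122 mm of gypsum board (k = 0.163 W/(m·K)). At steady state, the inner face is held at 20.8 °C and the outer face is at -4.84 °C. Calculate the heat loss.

Resistance network (inner→outer):
  R_concrete = L/(kA) = 0.0899/(1.65·25.9) = 0.002104 K/W
  R_plaster = L/(kA) = 0.0806/(0.251·25.9) = 0.01240 K/W
  R_gypsum board = L/(kA) = 0.122/(0.163·25.9) = 0.02890 K/W
ΣR = 0.002104 + 0.01240 + 0.02890 = 0.04340 K/W
Q = ΔT/ΣR = (20.8 °C − -4.84 °C)/0.04340 = 591 W

Q = 591 W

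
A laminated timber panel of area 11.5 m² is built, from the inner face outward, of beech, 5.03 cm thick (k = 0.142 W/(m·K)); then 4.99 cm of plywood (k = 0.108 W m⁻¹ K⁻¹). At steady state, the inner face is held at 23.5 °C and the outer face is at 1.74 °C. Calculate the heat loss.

Q = 307 W

Series thermal resistances, inner to outer:
  R_beech = L/(kA) = 0.0503/(0.142·11.5) = 0.03080 K/W
  R_plywood = L/(kA) = 0.0499/(0.108·11.5) = 0.04018 K/W
ΣR = 0.03080 + 0.04018 = 0.07098 K/W
Q = ΔT/ΣR = (23.5 °C − 1.74 °C)/0.07098 = 307 W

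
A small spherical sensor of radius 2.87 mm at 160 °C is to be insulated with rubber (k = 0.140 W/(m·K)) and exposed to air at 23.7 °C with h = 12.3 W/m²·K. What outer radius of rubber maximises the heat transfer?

For a sphere, r_cr = 2k_ins/h = 2·0.140/12.3 = 0.0228 m = 2.28 cm

r_cr = 2.28 cm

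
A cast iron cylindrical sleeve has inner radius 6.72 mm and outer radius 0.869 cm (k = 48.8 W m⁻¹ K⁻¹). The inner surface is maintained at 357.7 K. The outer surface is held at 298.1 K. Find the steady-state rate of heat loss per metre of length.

Q' = 2πk·ΔT/ln(r₂/r₁) = 2π × 48.8 × 59.6 / ln(0.00869/0.00672) = 71100 W/m

Q' = 71.1 kW/m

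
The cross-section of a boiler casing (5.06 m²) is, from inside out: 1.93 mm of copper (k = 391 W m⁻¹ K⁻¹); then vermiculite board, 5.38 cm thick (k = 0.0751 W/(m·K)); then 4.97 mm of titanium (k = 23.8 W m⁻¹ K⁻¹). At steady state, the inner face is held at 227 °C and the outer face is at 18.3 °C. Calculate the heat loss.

Resistance network (inner→outer):
  R_copper = L/(kA) = 0.00193/(391·5.06) = 9.755×10^-7 K/W
  R_vermiculite board = L/(kA) = 0.0538/(0.0751·5.06) = 0.1416 K/W
  R_titanium = L/(kA) = 0.00497/(23.8·5.06) = 4.127×10^-5 K/W
ΣR = 9.755×10^-7 + 0.1416 + 4.127×10^-5 = 0.1416 K/W
Q = ΔT/ΣR = (227 °C − 18.3 °C)/0.1416 = 1470 W

Q = 1470 W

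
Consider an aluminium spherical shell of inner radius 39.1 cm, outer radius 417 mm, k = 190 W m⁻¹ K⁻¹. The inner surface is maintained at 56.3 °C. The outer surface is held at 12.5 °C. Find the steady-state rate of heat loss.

Q = 4πk·ΔT/(1/r₁ − 1/r₂) = 4π × 190 × 43.8 / (1/0.391 − 1/0.417) = 6.56×10^5 W

Q = 6.56×10^5 W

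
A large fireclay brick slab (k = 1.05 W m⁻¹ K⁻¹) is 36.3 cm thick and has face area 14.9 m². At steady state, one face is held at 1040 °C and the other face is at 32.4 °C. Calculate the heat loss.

Q = 43.4 kW

Q = kA·ΔT/L = 1.05 × 14.9 × |1040 °C − 32.4 °C| / 0.363 = 43400 W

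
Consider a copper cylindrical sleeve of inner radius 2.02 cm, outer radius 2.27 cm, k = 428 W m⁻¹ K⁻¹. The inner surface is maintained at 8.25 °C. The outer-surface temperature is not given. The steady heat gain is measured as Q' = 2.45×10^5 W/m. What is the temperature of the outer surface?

Series resistances:
  R'_copper = ln(0.0227/0.0202)/(2πk) = 0.1167/(2π·428) = 4.339×10^-5 m·K/W
ΣR = 4.339×10^-5 m·K/W
ΔT = Q'·ΣR = 2.45×10^5 × 4.339×10^-5 = 10.63 K
Heat flows inward, so T_out = T_in + ΔT = 8.25 + 10.63 = 18.9 °C

T_out = 18.9 °C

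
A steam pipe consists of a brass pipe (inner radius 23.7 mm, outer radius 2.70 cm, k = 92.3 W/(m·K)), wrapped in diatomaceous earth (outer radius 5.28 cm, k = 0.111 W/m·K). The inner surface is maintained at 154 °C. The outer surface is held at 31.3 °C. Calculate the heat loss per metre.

Resistance network (inner→outer):
  R'_brass = ln(0.0270/0.0237)/(2πk) = 0.1304/(2π·92.3) = 2.248×10^-4 m·K/W
  R'_diatomaceous earth = ln(0.0528/0.0270)/(2πk) = 0.6707/(2π·0.111) = 0.9616 m·K/W
ΣR = 2.248×10^-4 + 0.9616 = 0.9618 m·K/W
Q' = ΔT/ΣR = (154 °C − 31.3 °C)/0.9618 = 128 W/m

Q' = 128 W/m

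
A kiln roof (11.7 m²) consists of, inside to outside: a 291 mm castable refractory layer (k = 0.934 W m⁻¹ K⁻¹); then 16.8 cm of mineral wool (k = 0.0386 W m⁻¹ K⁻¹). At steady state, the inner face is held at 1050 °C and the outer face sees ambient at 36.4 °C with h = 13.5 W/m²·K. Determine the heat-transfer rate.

Treat each layer as a resistance in series:
  R_castable refractory = L/(kA) = 0.291/(0.934·11.7) = 0.02663 K/W
  R_mineral wool = L/(kA) = 0.168/(0.0386·11.7) = 0.3720 K/W
  R_conv,out = 1/(hA) = 1/(13.5·11.7) = 0.006331 K/W
ΣR = 0.02663 + 0.3720 + 0.006331 = 0.4050 K/W
Q = ΔT/ΣR = (1050 °C − 36.4 °C)/0.4050 = 2500 W

Q = 2500 W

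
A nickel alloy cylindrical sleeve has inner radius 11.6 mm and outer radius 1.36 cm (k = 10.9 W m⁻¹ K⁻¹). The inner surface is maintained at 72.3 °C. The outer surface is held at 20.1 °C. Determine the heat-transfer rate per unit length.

Q' = 22500 W/m

Q' = 2πk·ΔT/ln(r₂/r₁) = 2π × 10.9 × 52.2 / ln(0.0136/0.0116) = 22500 W/m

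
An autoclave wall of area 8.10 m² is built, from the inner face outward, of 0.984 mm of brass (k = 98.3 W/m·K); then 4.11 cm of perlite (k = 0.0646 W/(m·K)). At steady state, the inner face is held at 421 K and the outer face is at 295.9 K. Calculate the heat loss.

Treat each layer as a resistance in series:
  R_brass = L/(kA) = 9.84×10^-4/(98.3·8.10) = 1.236×10^-6 K/W
  R_perlite = L/(kA) = 0.0411/(0.0646·8.10) = 0.07855 K/W
ΣR = 1.236×10^-6 + 0.07855 = 0.07855 K/W
Q = ΔT/ΣR = (421 K − 295.9 K)/0.07855 = 1590 W

Q = 1590 W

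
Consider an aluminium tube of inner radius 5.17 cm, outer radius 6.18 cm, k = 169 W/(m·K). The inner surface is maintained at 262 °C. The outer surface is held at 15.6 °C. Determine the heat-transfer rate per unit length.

Q' = 2πk·ΔT/ln(r₂/r₁) = 2π × 169 × 246.4 / ln(0.0618/0.0517) = 1.47×10^6 W/m

Q' = 1.47×10^6 W/m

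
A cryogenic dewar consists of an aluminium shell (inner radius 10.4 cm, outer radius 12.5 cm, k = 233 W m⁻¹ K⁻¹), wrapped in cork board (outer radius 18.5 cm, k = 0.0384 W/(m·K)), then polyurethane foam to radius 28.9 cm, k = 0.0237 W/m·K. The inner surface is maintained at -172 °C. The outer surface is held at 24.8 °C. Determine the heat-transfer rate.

Series thermal resistances, inner to outer:
  R_aluminium = (1/0.104 − 1/0.125)/(4πk) = 1.615/(4π·233) = 5.517×10^-4 K/W
  R_cork board = (1/0.125 − 1/0.185)/(4πk) = 2.595/(4π·0.0384) = 5.377 K/W
  R_polyurethane foam = (1/0.185 − 1/0.289)/(4πk) = 1.945/(4π·0.0237) = 6.531 K/W
ΣR = 5.517×10^-4 + 5.377 + 6.531 = 11.91 K/W
Q = ΔT/ΣR = (-172 °C − 24.8 °C)/11.91 = -16.5 W
(Negative Q ⇒ heat flows inward; heat gain = 16.5 W.)

Q = 16.5 W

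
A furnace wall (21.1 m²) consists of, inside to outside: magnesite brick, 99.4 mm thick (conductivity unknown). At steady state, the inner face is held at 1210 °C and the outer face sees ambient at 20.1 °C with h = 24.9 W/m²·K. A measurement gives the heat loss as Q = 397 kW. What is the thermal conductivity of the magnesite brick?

k = 4.31 W/m·K

ΣR = ΔT/Q = |1210 − 20.1|/3.97×10^5 = 0.002997 K/W
Known resistances:
  R_conv,out = 1/(hA) = 1/(24.9·21.1) = 0.001903 K/W
R_magnesite brick = ΣR − ΣR_known = 0.002997 − 0.001903 = 0.001094 K/W
L/(kA) = 0.001094 ⇒ k = 0.0994/(0.001094·21.1) = 4.31 W/m·K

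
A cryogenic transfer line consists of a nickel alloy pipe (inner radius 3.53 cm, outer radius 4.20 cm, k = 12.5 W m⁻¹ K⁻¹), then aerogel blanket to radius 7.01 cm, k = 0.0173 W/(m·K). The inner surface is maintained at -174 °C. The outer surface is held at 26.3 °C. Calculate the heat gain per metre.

Q' = 42.5 W/m

Series thermal resistances, inner to outer:
  R'_nickel alloy = ln(0.0420/0.0353)/(2πk) = 0.1738/(2π·12.5) = 0.002213 m·K/W
  R'_aerogel blanket = ln(0.0701/0.0420)/(2πk) = 0.5123/(2π·0.0173) = 4.713 m·K/W
ΣR = 0.002213 + 4.713 = 4.715 m·K/W
Q' = ΔT/ΣR = (-174 °C − 26.3 °C)/4.715 = -42.5 W/m
(Negative Q' ⇒ heat flows inward; heat gain = 42.5 W/m.)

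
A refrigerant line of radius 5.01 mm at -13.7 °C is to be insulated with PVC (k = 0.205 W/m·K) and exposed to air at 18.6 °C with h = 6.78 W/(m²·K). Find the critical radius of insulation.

For a cylinder, r_cr = k_ins/h = 0.205/6.78 = 0.0302 m = 3.02 cm

r_cr = 3.02 cm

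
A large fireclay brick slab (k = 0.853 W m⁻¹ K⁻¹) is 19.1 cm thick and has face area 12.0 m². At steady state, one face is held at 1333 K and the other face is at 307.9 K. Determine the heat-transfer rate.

Q = 54900 W

Q = kA·ΔT/L = 0.853 × 12.0 × |1333 K − 307.9 K| / 0.191 = 54900 W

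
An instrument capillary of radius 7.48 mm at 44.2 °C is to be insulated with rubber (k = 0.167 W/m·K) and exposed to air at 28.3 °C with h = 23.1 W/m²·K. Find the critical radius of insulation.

r_cr = 0.723 cm

For a cylinder, r_cr = k_ins/h = 0.167/23.1 = 0.00723 m = 0.723 cm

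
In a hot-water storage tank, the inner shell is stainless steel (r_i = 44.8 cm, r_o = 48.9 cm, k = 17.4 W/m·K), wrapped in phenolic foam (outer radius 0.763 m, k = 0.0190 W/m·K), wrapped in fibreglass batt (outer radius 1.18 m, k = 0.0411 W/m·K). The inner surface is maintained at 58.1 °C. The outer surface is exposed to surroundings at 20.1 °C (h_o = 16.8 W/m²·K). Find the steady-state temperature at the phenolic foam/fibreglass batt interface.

Treat each layer as a resistance in series:
  R_stainless steel = (1/0.448 − 1/0.489)/(4πk) = 0.1872/(4π·17.4) = 8.559×10^-4 K/W
  R_phenolic foam = (1/0.489 − 1/0.763)/(4πk) = 0.7344/(4π·0.0190) = 3.076 K/W
  R_fibreglass batt = (1/0.763 − 1/1.18)/(4πk) = 0.4632/(4π·0.0411) = 0.8968 K/W
  R_conv,out = 1/(4πr²h) = 1/(4π·1.18²·16.8) = 0.003402 K/W
ΣR = 8.559×10^-4 + 3.076 + 0.8968 + 0.003402 = 3.977 K/W
Q = ΔT/ΣR = (58.1 °C − 20.1 °C)/3.977 = 9.555 W
From the inner boundary to the phenolic foam/fibreglass batt interface, ΣR_partial = 3.077 K/W.
T_interface = T_in − Q·ΣR_partial = 58.1 °C − (9.555)(3.077) = 28.7 °C

T = 28.7 °C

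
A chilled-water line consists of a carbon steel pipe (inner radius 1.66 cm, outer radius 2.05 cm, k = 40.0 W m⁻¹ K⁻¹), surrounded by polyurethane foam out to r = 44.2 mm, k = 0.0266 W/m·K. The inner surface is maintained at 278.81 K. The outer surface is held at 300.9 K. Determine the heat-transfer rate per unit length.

Q' = 4.80 W/m

Treat each layer as a resistance in series:
  R'_carbon steel = ln(0.0205/0.0166)/(2πk) = 0.2110/(2π·40.0) = 8.396×10^-4 m·K/W
  R'_polyurethane foam = ln(0.0442/0.0205)/(2πk) = 0.7683/(2π·0.0266) = 4.597 m·K/W
ΣR = 8.396×10^-4 + 4.597 = 4.598 m·K/W
Q' = ΔT/ΣR = (278.81 K − 300.9 K)/4.598 = -4.80 W/m
(Negative Q' ⇒ heat flows inward; heat gain = 4.80 W/m.)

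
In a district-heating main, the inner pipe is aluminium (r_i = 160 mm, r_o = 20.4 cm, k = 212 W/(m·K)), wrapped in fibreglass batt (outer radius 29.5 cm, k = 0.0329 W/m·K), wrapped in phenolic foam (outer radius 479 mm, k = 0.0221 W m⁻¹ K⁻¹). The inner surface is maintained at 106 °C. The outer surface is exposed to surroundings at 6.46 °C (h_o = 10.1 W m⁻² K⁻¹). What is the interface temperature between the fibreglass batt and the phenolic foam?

Resistance network (inner→outer):
  R'_aluminium = ln(0.204/0.160)/(2πk) = 0.2429/(2π·212) = 1.824×10^-4 m·K/W
  R'_fibreglass batt = ln(0.295/0.204)/(2πk) = 0.3689/(2π·0.0329) = 1.784 m·K/W
  R'_phenolic foam = ln(0.479/0.295)/(2πk) = 0.4847/(2π·0.0221) = 3.491 m·K/W
  R'_conv,out = 1/(2πr h) = 1/(2π·0.479·10.1) = 0.03290 m·K/W
ΣR = 1.824×10^-4 + 1.784 + 3.491 + 0.03290 = 5.308 m·K/W
Q' = ΔT/ΣR = (106 °C − 6.46 °C)/5.308 = 18.75 W/m
From the inner boundary to the fibreglass batt/phenolic foam interface, ΣR_partial = 1.784 m·K/W.
T_interface = T_in − Q'·ΣR_partial = 106 °C − (18.75)(1.784) = 72.5 °C

T = 72.5 °C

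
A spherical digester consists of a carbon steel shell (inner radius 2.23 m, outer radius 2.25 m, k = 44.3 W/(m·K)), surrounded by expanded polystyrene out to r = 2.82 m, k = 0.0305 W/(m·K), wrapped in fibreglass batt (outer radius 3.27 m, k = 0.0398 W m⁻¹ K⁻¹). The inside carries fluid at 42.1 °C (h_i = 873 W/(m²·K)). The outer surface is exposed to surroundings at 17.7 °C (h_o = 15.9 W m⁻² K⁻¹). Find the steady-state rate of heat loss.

Q = 73.4 W

Series thermal resistances, inner to outer:
  R_conv,in = 1/(4πr²h) = 1/(4π·2.23²·873) = 1.833×10^-5 K/W
  R_carbon steel = (1/2.23 − 1/2.25)/(4πk) = 0.003986/(4π·44.3) = 7.160×10^-6 K/W
  R_expanded polystyrene = (1/2.25 − 1/2.82)/(4πk) = 0.08983/(4π·0.0305) = 0.2344 K/W
  R_fibreglass batt = (1/2.82 − 1/3.27)/(4πk) = 0.04880/(4π·0.0398) = 0.09757 K/W
  R_conv,out = 1/(4πr²h) = 1/(4π·3.27²·15.9) = 4.681×10^-4 K/W
ΣR = 1.833×10^-5 + 7.160×10^-6 + 0.2344 + 0.09757 + 4.681×10^-4 = 0.3325 K/W
Q = ΔT/ΣR = (42.1 °C − 17.7 °C)/0.3325 = 73.4 W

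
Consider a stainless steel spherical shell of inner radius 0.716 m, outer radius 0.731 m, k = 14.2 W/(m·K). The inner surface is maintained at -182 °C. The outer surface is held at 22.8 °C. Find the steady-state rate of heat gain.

Q = 4πk·ΔT/(1/r₁ − 1/r₂) = 4π × 14.2 × 204.8 / (1/0.716 − 1/0.731) = 1.28×10^6 W

Q = 1280 kW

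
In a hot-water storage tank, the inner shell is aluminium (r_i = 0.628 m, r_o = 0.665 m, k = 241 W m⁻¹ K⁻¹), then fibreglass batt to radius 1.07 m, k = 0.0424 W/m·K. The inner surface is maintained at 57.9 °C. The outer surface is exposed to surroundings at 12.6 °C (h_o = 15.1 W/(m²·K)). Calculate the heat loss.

Treat each layer as a resistance in series:
  R_aluminium = (1/0.628 − 1/0.665)/(4πk) = 0.08860/(4π·241) = 2.925×10^-5 K/W
  R_fibreglass batt = (1/0.665 − 1/1.07)/(4πk) = 0.5692/(4π·0.0424) = 1.068 K/W
  R_conv,out = 1/(4πr²h) = 1/(4π·1.07²·15.1) = 0.004603 K/W
ΣR = 2.925×10^-5 + 1.068 + 0.004603 = 1.073 K/W
Q = ΔT/ΣR = (57.9 °C − 12.6 °C)/1.073 = 42.2 W

Q = 42.2 W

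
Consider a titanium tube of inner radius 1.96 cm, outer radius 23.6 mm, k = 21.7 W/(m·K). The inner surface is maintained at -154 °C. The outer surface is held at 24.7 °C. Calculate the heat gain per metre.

Q' = 1.31×10^5 W/m

Q' = 2πk·ΔT/ln(r₂/r₁) = 2π × 21.7 × 178.7 / ln(0.0236/0.0196) = 1.31×10^5 W/m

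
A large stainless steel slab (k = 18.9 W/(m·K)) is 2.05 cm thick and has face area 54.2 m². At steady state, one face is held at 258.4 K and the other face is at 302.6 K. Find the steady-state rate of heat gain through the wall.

Q = 2210 kW

Q = kA·ΔT/L = 18.9 × 54.2 × |258.4 K − 302.6 K| / 0.0205 = 2.21×10^6 W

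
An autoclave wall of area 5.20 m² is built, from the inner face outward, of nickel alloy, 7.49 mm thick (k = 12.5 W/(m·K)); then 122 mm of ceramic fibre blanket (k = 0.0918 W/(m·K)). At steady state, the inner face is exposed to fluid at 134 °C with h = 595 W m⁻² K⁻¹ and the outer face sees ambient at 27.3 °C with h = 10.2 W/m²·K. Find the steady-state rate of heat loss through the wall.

Q = 388 W

Series thermal resistances, inner to outer:
  R_conv,in = 1/(hA) = 1/(595·5.20) = 3.232×10^-4 K/W
  R_nickel alloy = L/(kA) = 0.00749/(12.5·5.20) = 1.152×10^-4 K/W
  R_ceramic fibre blanket = L/(kA) = 0.122/(0.0918·5.20) = 0.2556 K/W
  R_conv,out = 1/(hA) = 1/(10.2·5.20) = 0.01885 K/W
ΣR = 3.232×10^-4 + 1.152×10^-4 + 0.2556 + 0.01885 = 0.2749 K/W
Q = ΔT/ΣR = (134 °C − 27.3 °C)/0.2749 = 388 W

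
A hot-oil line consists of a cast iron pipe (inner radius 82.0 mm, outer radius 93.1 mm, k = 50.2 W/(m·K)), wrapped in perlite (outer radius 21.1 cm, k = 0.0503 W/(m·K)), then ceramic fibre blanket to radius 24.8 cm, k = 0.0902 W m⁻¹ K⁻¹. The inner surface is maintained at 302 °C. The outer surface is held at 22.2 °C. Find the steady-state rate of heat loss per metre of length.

Treat each layer as a resistance in series:
  R'_cast iron = ln(0.0931/0.0820)/(2πk) = 0.1270/(2π·50.2) = 4.025×10^-4 m·K/W
  R'_perlite = ln(0.211/0.0931)/(2πk) = 0.8182/(2π·0.0503) = 2.589 m·K/W
  R'_ceramic fibre blanket = ln(0.248/0.211)/(2πk) = 0.1616/(2π·0.0902) = 0.2851 m·K/W
ΣR = 4.025×10^-4 + 2.589 + 0.2851 = 2.875 m·K/W
Q' = ΔT/ΣR = (302 °C − 22.2 °C)/2.875 = 97.3 W/m

Q' = 97.3 W/m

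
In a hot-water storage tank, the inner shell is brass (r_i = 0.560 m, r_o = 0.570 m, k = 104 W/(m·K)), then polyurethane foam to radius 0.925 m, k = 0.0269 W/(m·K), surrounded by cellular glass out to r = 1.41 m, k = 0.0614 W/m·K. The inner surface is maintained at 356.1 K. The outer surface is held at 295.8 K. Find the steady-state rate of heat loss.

Treat each layer as a resistance in series:
  R_brass = (1/0.560 − 1/0.570)/(4πk) = 0.03133/(4π·104) = 2.397×10^-5 K/W
  R_polyurethane foam = (1/0.570 − 1/0.925)/(4πk) = 0.6733/(4π·0.0269) = 1.992 K/W
  R_cellular glass = (1/0.925 − 1/1.41)/(4πk) = 0.3719/(4π·0.0614) = 0.4820 K/W
ΣR = 2.397×10^-5 + 1.992 + 0.4820 = 2.474 K/W
Q = ΔT/ΣR = (356.1 K − 295.8 K)/2.474 = 24.4 W

Q = 24.4 W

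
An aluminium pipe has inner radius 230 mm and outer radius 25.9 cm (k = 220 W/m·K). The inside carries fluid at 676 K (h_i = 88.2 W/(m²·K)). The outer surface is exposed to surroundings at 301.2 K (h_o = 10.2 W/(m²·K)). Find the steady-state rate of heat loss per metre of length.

Q' = 5.50 kW/m

Treat each layer as a resistance in series:
  R'_conv,in = 1/(2πr h) = 1/(2π·0.230·88.2) = 0.007846 m·K/W
  R'_aluminium = ln(0.259/0.230)/(2πk) = 0.1187/(2π·220) = 8.591×10^-5 m·K/W
  R'_conv,out = 1/(2πr h) = 1/(2π·0.259·10.2) = 0.06024 m·K/W
ΣR = 0.007846 + 8.591×10^-5 + 0.06024 = 0.06817 m·K/W
Q' = ΔT/ΣR = (676 K − 301.2 K)/0.06817 = 5500 W/m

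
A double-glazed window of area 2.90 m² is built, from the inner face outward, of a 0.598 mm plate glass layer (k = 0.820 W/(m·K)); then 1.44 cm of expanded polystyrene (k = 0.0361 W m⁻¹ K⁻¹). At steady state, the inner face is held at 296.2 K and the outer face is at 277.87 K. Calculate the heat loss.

Q = 133 W

Series thermal resistances, inner to outer:
  R_plate glass = L/(kA) = 5.98×10^-4/(0.820·2.90) = 2.515×10^-4 K/W
  R_expanded polystyrene = L/(kA) = 0.0144/(0.0361·2.90) = 0.1375 K/W
ΣR = 2.515×10^-4 + 0.1375 = 0.1378 K/W
Q = ΔT/ΣR = (296.2 K − 277.87 K)/0.1378 = 133 W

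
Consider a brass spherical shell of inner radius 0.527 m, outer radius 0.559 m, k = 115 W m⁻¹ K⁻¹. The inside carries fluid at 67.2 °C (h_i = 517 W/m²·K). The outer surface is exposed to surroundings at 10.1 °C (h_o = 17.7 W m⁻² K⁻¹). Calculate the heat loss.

Resistance network (inner→outer):
  R_conv,in = 1/(4πr²h) = 1/(4π·0.527²·517) = 5.542×10^-4 K/W
  R_brass = (1/0.527 − 1/0.559)/(4πk) = 0.1086/(4π·115) = 7.517×10^-5 K/W
  R_conv,out = 1/(4πr²h) = 1/(4π·0.559²·17.7) = 0.01439 K/W
ΣR = 5.542×10^-4 + 7.517×10^-5 + 0.01439 = 0.01502 K/W
Q = ΔT/ΣR = (67.2 °C − 10.1 °C)/0.01502 = 3800 W

Q = 3.80 kW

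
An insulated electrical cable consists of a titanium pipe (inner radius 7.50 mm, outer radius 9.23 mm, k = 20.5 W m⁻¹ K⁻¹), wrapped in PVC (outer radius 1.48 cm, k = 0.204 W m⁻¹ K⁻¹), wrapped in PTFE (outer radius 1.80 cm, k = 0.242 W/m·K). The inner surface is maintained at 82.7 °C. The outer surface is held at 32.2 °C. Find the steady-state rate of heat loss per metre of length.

Resistance network (inner→outer):
  R'_titanium = ln(0.00923/0.00750)/(2πk) = 0.2076/(2π·20.5) = 0.001611 m·K/W
  R'_PVC = ln(0.0148/0.00923)/(2πk) = 0.4722/(2π·0.204) = 0.3684 m·K/W
  R'_PTFE = ln(0.0180/0.0148)/(2πk) = 0.1957/(2π·0.242) = 0.1287 m·K/W
ΣR = 0.001611 + 0.3684 + 0.1287 = 0.4987 m·K/W
Q' = ΔT/ΣR = (82.7 °C − 32.2 °C)/0.4987 = 101 W/m

Q' = 101 W/m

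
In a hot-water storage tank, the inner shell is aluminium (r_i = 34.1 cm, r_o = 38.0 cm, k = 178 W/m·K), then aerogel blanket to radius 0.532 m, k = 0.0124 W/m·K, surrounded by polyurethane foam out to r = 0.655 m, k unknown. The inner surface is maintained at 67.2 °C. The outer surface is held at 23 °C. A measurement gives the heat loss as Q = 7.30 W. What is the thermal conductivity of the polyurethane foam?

ΣR = ΔT/Q = |67.2 − 23|/7.30 = 6.055 K/W
Known resistances:
  R_aluminium = (1/0.341 − 1/0.380)/(4πk) = 0.3010/(4π·178) = 1.346×10^-4 K/W
  R_aerogel blanket = (1/0.380 − 1/0.532)/(4πk) = 0.7519/(4π·0.0124) = 4.825 K/W
R_polyurethane foam = ΣR − ΣR_known = 6.055 − 4.825 = 1.230 K/W
(1/r₁−1/r₂)/(4πk) = 1.230 ⇒ k = 0.3530/(4π·1.230) = 0.0228 W/m·K

k = 0.0228 W/m·K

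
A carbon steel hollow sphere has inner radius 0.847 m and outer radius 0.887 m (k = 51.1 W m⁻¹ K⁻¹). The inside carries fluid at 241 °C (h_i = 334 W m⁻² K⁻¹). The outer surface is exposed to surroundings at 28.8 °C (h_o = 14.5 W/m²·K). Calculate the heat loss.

Treat each layer as a resistance in series:
  R_conv,in = 1/(4πr²h) = 1/(4π·0.847²·334) = 3.321×10^-4 K/W
  R_carbon steel = (1/0.847 − 1/0.887)/(4πk) = 0.05324/(4π·51.1) = 8.291×10^-5 K/W
  R_conv,out = 1/(4πr²h) = 1/(4π·0.887²·14.5) = 0.006975 K/W
ΣR = 3.321×10^-4 + 8.291×10^-5 + 0.006975 = 0.007390 K/W
Q = ΔT/ΣR = (241 °C − 28.8 °C)/0.007390 = 28700 W

Q = 28700 W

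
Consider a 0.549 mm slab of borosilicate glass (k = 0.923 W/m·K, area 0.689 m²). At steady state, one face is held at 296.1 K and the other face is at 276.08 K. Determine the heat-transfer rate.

Q = kA·ΔT/L = 0.923 × 0.689 × |296.1 K − 276.08 K| / 5.49×10^-4 = 23200 W

Q = 23.2 kW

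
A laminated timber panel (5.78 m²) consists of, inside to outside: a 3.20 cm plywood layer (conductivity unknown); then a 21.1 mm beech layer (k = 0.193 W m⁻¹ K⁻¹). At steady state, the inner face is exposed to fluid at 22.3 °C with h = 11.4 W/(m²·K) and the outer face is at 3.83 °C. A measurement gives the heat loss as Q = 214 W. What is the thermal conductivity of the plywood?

k = 0.106 W/m·K

ΣR = ΔT/Q = |22.3 − 3.83|/214 = 0.08631 K/W
Known resistances:
  R_conv,in = 1/(hA) = 1/(11.4·5.78) = 0.01518 K/W
  R_beech = L/(kA) = 0.0211/(0.193·5.78) = 0.01891 K/W
R_plywood = ΣR − ΣR_known = 0.08631 − 0.03409 = 0.05222 K/W
L/(kA) = 0.05222 ⇒ k = 0.0320/(0.05222·5.78) = 0.106 W/m·K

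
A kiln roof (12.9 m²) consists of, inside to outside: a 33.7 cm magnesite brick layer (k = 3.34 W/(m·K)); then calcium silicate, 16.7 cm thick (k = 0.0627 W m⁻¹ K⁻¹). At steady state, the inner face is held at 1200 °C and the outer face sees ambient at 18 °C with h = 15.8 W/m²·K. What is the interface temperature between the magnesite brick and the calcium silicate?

Resistance network (inner→outer):
  R_magnesite brick = L/(kA) = 0.337/(3.34·12.9) = 0.007822 K/W
  R_calcium silicate = L/(kA) = 0.167/(0.0627·12.9) = 0.2065 K/W
  R_conv,out = 1/(hA) = 1/(15.8·12.9) = 0.004906 K/W
ΣR = 0.007822 + 0.2065 + 0.004906 = 0.2192 K/W
Q = ΔT/ΣR = (1200 °C − 18 °C)/0.2192 = 5392 W
From the inner boundary to the magnesite brick/calcium silicate interface, ΣR_partial = 0.007822 K/W.
T_interface = T_in − Q·ΣR_partial = 1200 °C − (5392)(0.007822) = 1158 °C

T = 1158 °C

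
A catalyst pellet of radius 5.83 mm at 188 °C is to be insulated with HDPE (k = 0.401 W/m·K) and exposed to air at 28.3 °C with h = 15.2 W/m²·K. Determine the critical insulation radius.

For a sphere, r_cr = 2k_ins/h = 2·0.401/15.2 = 0.0528 m = 5.28 cm

r_cr = 5.28 cm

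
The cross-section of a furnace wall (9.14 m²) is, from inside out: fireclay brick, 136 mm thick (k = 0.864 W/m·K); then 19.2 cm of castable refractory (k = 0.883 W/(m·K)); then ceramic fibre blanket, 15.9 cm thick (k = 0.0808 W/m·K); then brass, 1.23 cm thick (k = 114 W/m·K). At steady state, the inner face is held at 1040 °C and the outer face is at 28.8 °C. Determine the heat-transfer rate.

Q = 3.95 kW

Series thermal resistances, inner to outer:
  R_fireclay brick = L/(kA) = 0.136/(0.864·9.14) = 0.01722 K/W
  R_castable refractory = L/(kA) = 0.192/(0.883·9.14) = 0.02379 K/W
  R_ceramic fibre blanket = L/(kA) = 0.159/(0.0808·9.14) = 0.2153 K/W
  R_brass = L/(kA) = 0.0123/(114·9.14) = 1.180×10^-5 K/W
ΣR = 0.01722 + 0.02379 + 0.2153 + 1.180×10^-5 = 0.2563 K/W
Q = ΔT/ΣR = (1040 °C − 28.8 °C)/0.2563 = 3950 W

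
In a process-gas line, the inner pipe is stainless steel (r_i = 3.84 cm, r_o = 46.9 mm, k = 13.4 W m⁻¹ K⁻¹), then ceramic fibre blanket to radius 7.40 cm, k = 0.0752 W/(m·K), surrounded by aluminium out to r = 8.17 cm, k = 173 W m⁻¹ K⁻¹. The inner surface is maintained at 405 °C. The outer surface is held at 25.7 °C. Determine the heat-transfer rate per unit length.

Treat each layer as a resistance in series:
  R'_stainless steel = ln(0.0469/0.0384)/(2πk) = 0.2000/(2π·13.4) = 0.002375 m·K/W
  R'_ceramic fibre blanket = ln(0.0740/0.0469)/(2πk) = 0.4560/(2π·0.0752) = 0.9652 m·K/W
  R'_aluminium = ln(0.0817/0.0740)/(2πk) = 0.09899/(2π·173) = 9.107×10^-5 m·K/W
ΣR = 0.002375 + 0.9652 + 9.107×10^-5 = 0.9677 m·K/W
Q' = ΔT/ΣR = (405 °C − 25.7 °C)/0.9677 = 392 W/m

Q' = 392 W/m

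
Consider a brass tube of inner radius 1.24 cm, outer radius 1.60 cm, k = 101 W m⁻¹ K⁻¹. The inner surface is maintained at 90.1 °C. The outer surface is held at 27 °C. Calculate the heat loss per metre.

Q' = 2πk·ΔT/ln(r₂/r₁) = 2π × 101 × 63.1 / ln(0.0160/0.0124) = 1.57×10^5 W/m

Q' = 157 kW/m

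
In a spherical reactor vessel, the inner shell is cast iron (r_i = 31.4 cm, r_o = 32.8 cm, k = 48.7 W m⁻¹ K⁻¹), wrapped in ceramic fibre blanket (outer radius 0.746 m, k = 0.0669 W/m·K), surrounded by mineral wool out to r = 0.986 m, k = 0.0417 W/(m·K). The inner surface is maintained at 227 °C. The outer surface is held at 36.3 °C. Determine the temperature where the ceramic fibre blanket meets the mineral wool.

T = 81.0 °C

Resistance network (inner→outer):
  R_cast iron = (1/0.314 − 1/0.328)/(4πk) = 0.1359/(4π·48.7) = 2.221×10^-4 K/W
  R_ceramic fibre blanket = (1/0.328 − 1/0.746)/(4πk) = 1.708/(4π·0.0669) = 2.032 K/W
  R_mineral wool = (1/0.746 − 1/0.986)/(4πk) = 0.3263/(4π·0.0417) = 0.6227 K/W
ΣR = 2.221×10^-4 + 2.032 + 0.6227 = 2.655 K/W
Q = ΔT/ΣR = (227 °C − 36.3 °C)/2.655 = 71.83 W
From the inner boundary to the ceramic fibre blanket/mineral wool interface, ΣR_partial = 2.032 K/W.
T_interface = T_in − Q·ΣR_partial = 227 °C − (71.83)(2.032) = 81.0 °C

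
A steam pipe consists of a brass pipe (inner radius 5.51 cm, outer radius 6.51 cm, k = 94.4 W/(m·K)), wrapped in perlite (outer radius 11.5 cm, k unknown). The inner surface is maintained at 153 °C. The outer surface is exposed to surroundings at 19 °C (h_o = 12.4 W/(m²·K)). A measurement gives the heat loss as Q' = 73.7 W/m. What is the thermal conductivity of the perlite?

k = 0.0531 W/m·K

ΣR = ΔT/Q' = |153 − 19|/73.7 = 1.818 m·K/W
Known resistances:
  R'_brass = ln(0.0651/0.0551)/(2πk) = 0.1668/(2π·94.4) = 2.812×10^-4 m·K/W
  R'_conv,out = 1/(2πr h) = 1/(2π·0.115·12.4) = 0.1116 m·K/W
R_perlite = ΣR − ΣR_known = 1.818 − 0.1119 = 1.706 m·K/W
ln(r₂/r₁)/(2πk) = 1.706 ⇒ k = 0.5690/(2π·1.706) = 0.0531 W/m·K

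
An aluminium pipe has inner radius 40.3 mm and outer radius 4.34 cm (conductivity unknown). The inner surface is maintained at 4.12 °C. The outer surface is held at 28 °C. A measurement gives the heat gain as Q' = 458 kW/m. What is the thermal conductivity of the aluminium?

k = 226 W/m·K

ΣR = ΔT/Q' = |4.12 − 28|/4.58×10^5 = 5.214×10^-5 m·K/W
ln(r₂/r₁)/(2πk) = 5.214×10^-5 ⇒ k = 0.07411/(2π·5.214×10^-5) = 226 W/m·K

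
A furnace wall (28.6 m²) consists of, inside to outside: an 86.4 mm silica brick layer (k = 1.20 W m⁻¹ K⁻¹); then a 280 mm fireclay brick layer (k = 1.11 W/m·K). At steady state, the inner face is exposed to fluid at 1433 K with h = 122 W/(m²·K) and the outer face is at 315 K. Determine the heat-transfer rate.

Q = 96.2 kW

Resistance network (inner→outer):
  R_conv,in = 1/(hA) = 1/(122·28.6) = 2.866×10^-4 K/W
  R_silica brick = L/(kA) = 0.0864/(1.20·28.6) = 0.002517 K/W
  R_fireclay brick = L/(kA) = 0.280/(1.11·28.6) = 0.008820 K/W
ΣR = 2.866×10^-4 + 0.002517 + 0.008820 = 0.01162 K/W
Q = ΔT/ΣR = (1433 K − 315 K)/0.01162 = 96200 W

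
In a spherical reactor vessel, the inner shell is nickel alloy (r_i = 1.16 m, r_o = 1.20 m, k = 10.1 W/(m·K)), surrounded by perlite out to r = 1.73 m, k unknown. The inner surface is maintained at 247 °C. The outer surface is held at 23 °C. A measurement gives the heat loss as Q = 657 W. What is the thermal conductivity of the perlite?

k = 0.0596 W/m·K

ΣR = ΔT/Q = |247 − 23|/657 = 0.3409 K/W
Known resistances:
  R_nickel alloy = (1/1.16 − 1/1.20)/(4πk) = 0.02874/(4π·10.1) = 2.264×10^-4 K/W
R_perlite = ΣR − ΣR_known = 0.3409 − 2.264×10^-4 = 0.3407 K/W
(1/r₁−1/r₂)/(4πk) = 0.3407 ⇒ k = 0.2553/(4π·0.3407) = 0.0596 W/m·K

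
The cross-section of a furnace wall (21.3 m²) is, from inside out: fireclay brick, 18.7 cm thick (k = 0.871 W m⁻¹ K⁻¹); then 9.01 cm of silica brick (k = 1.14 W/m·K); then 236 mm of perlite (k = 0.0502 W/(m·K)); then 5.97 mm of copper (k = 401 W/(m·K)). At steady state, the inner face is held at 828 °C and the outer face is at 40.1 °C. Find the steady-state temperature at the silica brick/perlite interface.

Resistance network (inner→outer):
  R_fireclay brick = L/(kA) = 0.187/(0.871·21.3) = 0.01008 K/W
  R_silica brick = L/(kA) = 0.0901/(1.14·21.3) = 0.003711 K/W
  R_perlite = L/(kA) = 0.236/(0.0502·21.3) = 0.2207 K/W
  R_copper = L/(kA) = 0.00597/(401·21.3) = 6.990×10^-7 K/W
ΣR = 0.01008 + 0.003711 + 0.2207 + 6.990×10^-7 = 0.2345 K/W
Q = ΔT/ΣR = (828 °C − 40.1 °C)/0.2345 = 3360 W
From the inner boundary to the silica brick/perlite interface, ΣR_partial = 0.01379 K/W.
T_interface = T_in − Q·ΣR_partial = 828 °C − (3360)(0.01379) = 782 °C

T = 782 °C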